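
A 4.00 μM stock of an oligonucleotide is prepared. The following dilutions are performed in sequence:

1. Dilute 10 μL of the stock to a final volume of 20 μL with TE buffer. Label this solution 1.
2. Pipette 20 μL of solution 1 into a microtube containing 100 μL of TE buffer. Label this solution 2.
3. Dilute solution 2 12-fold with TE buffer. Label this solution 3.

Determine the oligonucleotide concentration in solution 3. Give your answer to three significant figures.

0.0278 μM

Step 1: 10 μL brought to 20 μL → factor 20/10 = 2
Step 2: 20 μL + 100 μL = 120 μL total → factor 120/20 = 6
Step 3: 12-fold → factor 12
Overall dilution factor = 2 × 6 × 12 = 144
Final = 4.00 μM / 144 = 0.0278 μM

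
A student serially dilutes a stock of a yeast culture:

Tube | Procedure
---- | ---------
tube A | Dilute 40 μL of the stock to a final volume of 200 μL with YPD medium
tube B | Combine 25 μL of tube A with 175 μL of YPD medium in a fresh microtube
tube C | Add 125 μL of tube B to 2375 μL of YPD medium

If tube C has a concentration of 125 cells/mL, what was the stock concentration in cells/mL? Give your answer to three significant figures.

Step 1: 40 μL brought to 200 μL → factor 200/40 = 5
Step 2: 25 μL + 175 μL = 200 μL total → factor 200/25 = 8
Step 3: 125 μL + 2375 μL = 2500 μL total → factor 2500/125 = 20
Overall dilution factor = 5 × 8 × 20 = 800
Stock = 125 cells/mL × 800 = 1.00 × 10^5 cells/mL

1.00 × 10^5 cells/mL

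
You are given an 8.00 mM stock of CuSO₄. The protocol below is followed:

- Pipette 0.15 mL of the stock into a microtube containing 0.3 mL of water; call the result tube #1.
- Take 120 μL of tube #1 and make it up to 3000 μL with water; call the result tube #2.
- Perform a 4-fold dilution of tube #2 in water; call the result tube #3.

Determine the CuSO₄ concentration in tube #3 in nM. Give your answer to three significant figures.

2.67 × 10^4 nM

Step 1: 0.15 mL + 0.3 mL = 0.45 mL total → factor 0.45/0.15 = 3
Step 2: 120 μL brought to 3000 μL → factor 3000/120 = 25
Step 3: 4-fold → factor 4
Overall dilution factor = 3 × 25 × 4 = 300
Final = 8.00 mM / 300 = 0.02667 mM = 2.67 × 10^4 nM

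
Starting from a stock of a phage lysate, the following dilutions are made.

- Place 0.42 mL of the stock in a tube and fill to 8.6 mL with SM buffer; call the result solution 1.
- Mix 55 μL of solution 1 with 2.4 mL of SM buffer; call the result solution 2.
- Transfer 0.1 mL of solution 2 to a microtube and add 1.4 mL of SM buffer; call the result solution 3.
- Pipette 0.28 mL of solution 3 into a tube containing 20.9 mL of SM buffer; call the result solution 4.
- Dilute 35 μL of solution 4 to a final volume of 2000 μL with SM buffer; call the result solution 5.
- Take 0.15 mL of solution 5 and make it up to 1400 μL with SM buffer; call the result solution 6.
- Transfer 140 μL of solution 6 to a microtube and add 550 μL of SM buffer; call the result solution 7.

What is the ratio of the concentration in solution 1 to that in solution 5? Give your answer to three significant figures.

Step 1: 0.42 mL brought to 8.6 mL → factor 8.6/0.42 = 20.476
Step 2: 55 μL + 2.4 mL = 2455 μL total → factor 2455/55 = 44.636
Step 3: 0.1 mL + 1.4 mL = 1.5 mL total → factor 1.5/0.1 = 15
Step 4: 0.28 mL + 20.9 mL = 21.18 mL total → factor 21.18/0.28 = 75.643
Step 5: 35 μL brought to 2000 μL → factor 2000/35 = 57.143
Dilution factor to solution 1 = 20.476; to solution 5 = 5.926 × 10^7
[solution 1]/[solution 5] = (factor to solution 5)/(factor to solution 1) = 5.926 × 10^7/20.476 = 2.89 × 10^6

2.89 × 10^6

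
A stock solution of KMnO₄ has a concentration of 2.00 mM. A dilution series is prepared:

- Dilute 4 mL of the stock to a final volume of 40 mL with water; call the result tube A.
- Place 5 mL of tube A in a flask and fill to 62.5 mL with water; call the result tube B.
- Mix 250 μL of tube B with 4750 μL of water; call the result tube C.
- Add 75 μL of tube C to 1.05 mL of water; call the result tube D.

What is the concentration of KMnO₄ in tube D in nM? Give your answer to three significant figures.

53.3 nM

Step 1: 4 mL brought to 40 mL → factor 40/4 = 10
Step 2: 5 mL brought to 62.5 mL → factor 62.5/5 = 12.5
Step 3: 250 μL + 4750 μL = 5000 μL total → factor 5000/250 = 20
Step 4: 75 μL + 1.05 mL = 1125 μL total → factor 1125/75 = 15
Overall dilution factor = 10 × 12.5 × 20 × 15 = 37500
Final = 2.00 mM / 37500 = 5.333 × 10^-5 mM = 53.3 nM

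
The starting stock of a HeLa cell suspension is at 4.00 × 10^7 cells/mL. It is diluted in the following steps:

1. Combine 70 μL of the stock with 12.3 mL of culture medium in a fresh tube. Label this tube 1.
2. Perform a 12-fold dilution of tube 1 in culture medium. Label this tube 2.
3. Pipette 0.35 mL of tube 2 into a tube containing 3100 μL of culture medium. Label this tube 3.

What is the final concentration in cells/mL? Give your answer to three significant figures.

1.91 × 10^3 cells/mL

Step 1: 70 μL + 12.3 mL = 12370 μL total → factor 12370/70 = 176.71
Step 2: 12-fold → factor 12
Step 3: 0.35 mL + 3100 μL = 3.45 mL total → factor 3.45/0.35 = 9.8571
Overall dilution factor = 176.71 × 12 × 9.8571 = 20903
Final = 4.00 × 10^7 cells/mL / 20903 = 1.91 × 10^3 cells/mL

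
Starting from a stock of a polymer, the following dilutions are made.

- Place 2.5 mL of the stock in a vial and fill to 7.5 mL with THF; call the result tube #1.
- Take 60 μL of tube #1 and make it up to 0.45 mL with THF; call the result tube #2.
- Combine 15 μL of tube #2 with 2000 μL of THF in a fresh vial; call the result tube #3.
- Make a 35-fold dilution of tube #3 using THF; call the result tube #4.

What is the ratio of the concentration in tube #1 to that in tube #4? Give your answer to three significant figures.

3.53 × 10^4

Step 1: 2.5 mL brought to 7.5 mL → factor 7.5/2.5 = 3
Step 2: 60 μL brought to 0.45 mL → factor 450/60 = 7.5
Step 3: 15 μL + 2000 μL = 2015 μL total → factor 2015/15 = 134.33
Step 4: 35-fold → factor 35
Dilution factor to tube #1 = 3; to tube #4 = 1.0579 × 10^5
[tube #1]/[tube #4] = (factor to tube #4)/(factor to tube #1) = 1.0579 × 10^5/3 = 3.53 × 10^4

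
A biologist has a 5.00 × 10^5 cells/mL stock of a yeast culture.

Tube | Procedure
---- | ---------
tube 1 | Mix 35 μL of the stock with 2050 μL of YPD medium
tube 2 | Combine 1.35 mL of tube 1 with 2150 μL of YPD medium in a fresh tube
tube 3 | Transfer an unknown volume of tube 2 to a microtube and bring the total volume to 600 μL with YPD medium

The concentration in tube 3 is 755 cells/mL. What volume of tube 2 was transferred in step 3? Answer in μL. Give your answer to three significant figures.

Step 1: 35 μL + 2050 μL = 2085 μL total → factor 2085/35 = 59.571
Step 2: 1.35 mL + 2150 μL = 3.5 mL total → factor 3.5/1.35 = 2.5926
Step 3: v brought to 600 μL → factor = 600 μL/v
Product of known-step factors = 154.44
Overall factor = 5.00 × 10^5 cells/mL / (755 cells/mL) = 662.25
Step-3 factor = 662.25 / 154.44 = 4.288
v = 600 μL / 4.288 = 140 μL

140 μL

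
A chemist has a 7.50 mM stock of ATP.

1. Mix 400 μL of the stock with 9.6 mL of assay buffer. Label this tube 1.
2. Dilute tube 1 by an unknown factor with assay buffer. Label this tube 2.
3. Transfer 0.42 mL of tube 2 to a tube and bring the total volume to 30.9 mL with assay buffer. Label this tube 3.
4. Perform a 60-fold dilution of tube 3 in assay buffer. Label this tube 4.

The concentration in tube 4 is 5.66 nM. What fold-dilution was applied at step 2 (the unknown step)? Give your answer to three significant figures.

Step 1: 400 μL + 9.6 mL = 10000 μL total → factor 10000/400 = 25
Step 2: unknown factor x
Step 3: 0.42 mL brought to 30.9 mL → factor 30.9/0.42 = 73.571
Step 4: 60-fold → factor 60
Product of known-step factors = 1.1036 × 10^5
Overall factor = 7.50 mM / (5.66 nM) = 1.3251 × 10^6
x = 1.3251 × 10^6 / 1.1036 × 10^5 = 12.0

12.0-fold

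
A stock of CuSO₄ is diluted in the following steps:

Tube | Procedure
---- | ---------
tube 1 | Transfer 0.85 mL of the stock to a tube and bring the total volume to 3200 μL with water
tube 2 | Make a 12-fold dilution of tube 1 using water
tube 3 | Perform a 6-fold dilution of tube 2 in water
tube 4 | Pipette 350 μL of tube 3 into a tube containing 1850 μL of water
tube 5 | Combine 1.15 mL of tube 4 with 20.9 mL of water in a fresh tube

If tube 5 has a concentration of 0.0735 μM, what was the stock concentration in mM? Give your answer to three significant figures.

2.40 mM

Step 1: 0.85 mL brought to 3200 μL → factor 3.2/0.85 = 3.7647
Step 2: 12-fold → factor 12
Step 3: 6-fold → factor 6
Step 4: 350 μL + 1850 μL = 2200 μL total → factor 2200/350 = 6.2857
Step 5: 1.15 mL + 20.9 mL = 22.05 mL total → factor 22.05/1.15 = 19.174
Overall dilution factor = 3.7647 × 12 × 6 × 6.2857 × 19.174 = 32668
Stock = 0.0735 μM × 32668 = 2401 μM = 2.40 mM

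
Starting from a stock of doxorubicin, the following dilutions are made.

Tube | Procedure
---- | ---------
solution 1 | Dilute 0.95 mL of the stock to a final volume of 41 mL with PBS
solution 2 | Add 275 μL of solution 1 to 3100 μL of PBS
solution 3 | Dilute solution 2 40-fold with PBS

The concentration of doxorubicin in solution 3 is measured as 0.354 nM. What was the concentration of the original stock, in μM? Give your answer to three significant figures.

Step 1: 0.95 mL brought to 41 mL → factor 41/0.95 = 43.158
Step 2: 275 μL + 3100 μL = 3375 μL total → factor 3375/275 = 12.273
Step 3: 40-fold → factor 40
Overall dilution factor = 43.158 × 12.273 × 40 = 21187
Stock = 0.354 nM × 21187 = 7500 nM = 7.50 μM

7.50 μM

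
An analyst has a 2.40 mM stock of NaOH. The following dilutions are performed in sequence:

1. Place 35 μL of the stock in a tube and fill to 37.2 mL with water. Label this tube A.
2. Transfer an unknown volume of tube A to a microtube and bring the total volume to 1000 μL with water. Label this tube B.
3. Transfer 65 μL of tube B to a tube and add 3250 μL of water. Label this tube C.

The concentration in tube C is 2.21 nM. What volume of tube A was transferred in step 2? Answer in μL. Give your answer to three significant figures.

Step 1: 35 μL brought to 37.2 mL → factor 37200/35 = 1062.9
Step 2: v brought to 1000 μL → factor = 1000 μL/v
Step 3: 65 μL + 3250 μL = 3315 μL total → factor 3315/65 = 51
Product of known-step factors = 54206
Overall factor = 2.40 mM / (2.21 nM) = 1.086 × 10^6
Step-2 factor = 1.086 × 10^6 / 54206 = 20.034
v = 1000 μL / 20.034 = 49.9 μL

49.9 μL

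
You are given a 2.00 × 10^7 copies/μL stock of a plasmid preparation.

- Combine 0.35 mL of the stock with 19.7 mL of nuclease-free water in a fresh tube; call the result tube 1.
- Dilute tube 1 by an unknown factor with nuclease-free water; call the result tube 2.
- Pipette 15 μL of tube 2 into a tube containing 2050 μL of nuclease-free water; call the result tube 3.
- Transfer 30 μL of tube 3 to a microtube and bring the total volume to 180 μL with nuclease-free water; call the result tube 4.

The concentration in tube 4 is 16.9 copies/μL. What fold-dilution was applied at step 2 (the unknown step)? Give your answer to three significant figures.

25.0-fold

Step 1: 0.35 mL + 19.7 mL = 20.05 mL total → factor 20.05/0.35 = 57.286
Step 2: unknown factor x
Step 3: 15 μL + 2050 μL = 2065 μL total → factor 2065/15 = 137.67
Step 4: 30 μL brought to 180 μL → factor 180/30 = 6
Product of known-step factors = 47318
Overall factor = 2.00 × 10^7 copies/μL / (16.9 copies/μL) = 1.1834 × 10^6
x = 1.1834 × 10^6 / 47318 = 25.0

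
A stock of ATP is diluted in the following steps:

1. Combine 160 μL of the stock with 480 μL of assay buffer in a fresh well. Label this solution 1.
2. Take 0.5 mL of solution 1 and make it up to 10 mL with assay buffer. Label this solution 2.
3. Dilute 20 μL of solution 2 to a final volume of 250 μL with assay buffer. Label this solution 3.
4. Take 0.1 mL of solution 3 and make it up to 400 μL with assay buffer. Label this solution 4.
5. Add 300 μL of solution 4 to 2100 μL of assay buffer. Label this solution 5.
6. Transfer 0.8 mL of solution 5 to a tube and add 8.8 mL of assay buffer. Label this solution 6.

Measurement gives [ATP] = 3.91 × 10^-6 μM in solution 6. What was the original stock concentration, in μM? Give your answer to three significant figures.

Step 1: 160 μL + 480 μL = 640 μL total → factor 640/160 = 4
Step 2: 0.5 mL brought to 10 mL → factor 10/0.5 = 20
Step 3: 20 μL brought to 250 μL → factor 250/20 = 12.5
Step 4: 0.1 mL brought to 400 μL → factor 0.4/0.1 = 4
Step 5: 300 μL + 2100 μL = 2400 μL total → factor 2400/300 = 8
Step 6: 0.8 mL + 8.8 mL = 9.6 mL total → factor 9.6/0.8 = 12
Overall dilution factor = 4 × 20 × 12.5 × 4 × 8 × 12 = 3.84 × 10^5
Stock = 3.91 × 10^-6 μM × 3.84 × 10^5 = 1.50 μM

1.50 μM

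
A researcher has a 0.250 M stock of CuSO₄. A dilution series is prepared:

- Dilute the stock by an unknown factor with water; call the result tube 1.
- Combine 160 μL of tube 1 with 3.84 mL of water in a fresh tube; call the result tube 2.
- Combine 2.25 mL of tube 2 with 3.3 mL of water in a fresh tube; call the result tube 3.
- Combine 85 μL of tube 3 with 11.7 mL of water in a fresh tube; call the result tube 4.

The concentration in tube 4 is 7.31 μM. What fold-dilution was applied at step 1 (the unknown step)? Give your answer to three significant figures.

Step 1: unknown factor x
Step 2: 160 μL + 3.84 mL = 4000 μL total → factor 4000/160 = 25
Step 3: 2.25 mL + 3.3 mL = 5.55 mL total → factor 5.55/2.25 = 2.4667
Step 4: 85 μL + 11.7 mL = 11785 μL total → factor 11785/85 = 138.65
Product of known-step factors = 8549.9
Overall factor = 0.250 M / (7.31 μM) = 34200
x = 34200 / 8549.9 = 4.00

4.00-fold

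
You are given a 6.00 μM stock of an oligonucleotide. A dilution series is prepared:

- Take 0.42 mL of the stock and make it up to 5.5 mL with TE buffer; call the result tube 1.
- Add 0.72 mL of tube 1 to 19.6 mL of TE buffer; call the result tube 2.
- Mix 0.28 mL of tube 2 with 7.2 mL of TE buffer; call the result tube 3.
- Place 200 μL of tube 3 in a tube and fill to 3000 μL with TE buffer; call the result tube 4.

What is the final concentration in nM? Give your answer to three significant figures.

Step 1: 0.42 mL brought to 5.5 mL → factor 5.5/0.42 = 13.095
Step 2: 0.72 mL + 19.6 mL = 20.32 mL total → factor 20.32/0.72 = 28.222
Step 3: 0.28 mL + 7.2 mL = 7.48 mL total → factor 7.48/0.28 = 26.714
Step 4: 200 μL brought to 3000 μL → factor 3000/200 = 15
Overall dilution factor = 13.095 × 28.222 × 26.714 × 15 = 1.4809 × 10^5
Final = 6.00 μM / 1.4809 × 10^5 = 4.051 × 10^-5 μM = 0.0405 nM

0.0405 nM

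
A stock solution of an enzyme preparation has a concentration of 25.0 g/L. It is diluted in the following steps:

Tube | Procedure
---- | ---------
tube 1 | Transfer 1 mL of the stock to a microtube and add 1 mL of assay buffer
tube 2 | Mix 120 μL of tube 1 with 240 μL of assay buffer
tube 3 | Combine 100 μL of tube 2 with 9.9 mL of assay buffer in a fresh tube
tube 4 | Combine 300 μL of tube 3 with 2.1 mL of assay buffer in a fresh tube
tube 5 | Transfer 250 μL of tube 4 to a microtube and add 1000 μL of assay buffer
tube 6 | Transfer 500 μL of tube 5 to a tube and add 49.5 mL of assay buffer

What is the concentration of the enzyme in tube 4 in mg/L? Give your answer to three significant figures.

Step 1: 1 mL + 1 mL = 2 mL total → factor 2/1 = 2
Step 2: 120 μL + 240 μL = 360 μL total → factor 360/120 = 3
Step 3: 100 μL + 9.9 mL = 10000 μL total → factor 10000/100 = 100
Step 4: 300 μL + 2.1 mL = 2400 μL total → factor 2400/300 = 8
Dilution factor through tube 4 = 2 × 3 × 100 × 8 = 4800
[tube 4] = 25.0 g/L / 4800 = 0.005208 g/L = 5.21 mg/L

5.21 mg/L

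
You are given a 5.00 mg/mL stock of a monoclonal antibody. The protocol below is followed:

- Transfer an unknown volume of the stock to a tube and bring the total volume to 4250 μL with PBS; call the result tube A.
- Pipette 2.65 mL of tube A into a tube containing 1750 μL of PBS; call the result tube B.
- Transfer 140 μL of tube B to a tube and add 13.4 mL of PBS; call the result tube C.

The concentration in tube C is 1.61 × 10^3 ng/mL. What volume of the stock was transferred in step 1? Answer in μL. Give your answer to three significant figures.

220 μL

Step 1: v brought to 4250 μL → factor = 4250 μL/v
Step 2: 2.65 mL + 1750 μL = 4.4 mL total → factor 4.4/2.65 = 1.6604
Step 3: 140 μL + 13.4 mL = 13540 μL total → factor 13540/140 = 96.714
Product of known-step factors = 160.58
Overall factor = 5.00 mg/mL / (1.61 × 10^3 ng/mL) = 3105.6
Step-1 factor = 3105.6 / 160.58 = 19.34
v = 4250 μL / 19.34 = 220 μL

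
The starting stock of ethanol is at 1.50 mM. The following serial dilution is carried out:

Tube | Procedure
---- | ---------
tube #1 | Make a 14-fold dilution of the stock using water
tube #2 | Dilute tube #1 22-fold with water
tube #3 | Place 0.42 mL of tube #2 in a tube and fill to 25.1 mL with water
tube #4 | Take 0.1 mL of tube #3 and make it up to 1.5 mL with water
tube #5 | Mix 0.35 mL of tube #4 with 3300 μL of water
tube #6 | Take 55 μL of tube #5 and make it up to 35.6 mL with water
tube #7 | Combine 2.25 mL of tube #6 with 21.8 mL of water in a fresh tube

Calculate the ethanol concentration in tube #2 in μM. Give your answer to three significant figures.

Step 1: 14-fold → factor 14
Step 2: 22-fold → factor 22
Dilution factor through tube #2 = 14 × 22 = 308
[tube #2] = 1.50 mM / 308 = 0.004870 mM = 4.87 μM

4.87 μM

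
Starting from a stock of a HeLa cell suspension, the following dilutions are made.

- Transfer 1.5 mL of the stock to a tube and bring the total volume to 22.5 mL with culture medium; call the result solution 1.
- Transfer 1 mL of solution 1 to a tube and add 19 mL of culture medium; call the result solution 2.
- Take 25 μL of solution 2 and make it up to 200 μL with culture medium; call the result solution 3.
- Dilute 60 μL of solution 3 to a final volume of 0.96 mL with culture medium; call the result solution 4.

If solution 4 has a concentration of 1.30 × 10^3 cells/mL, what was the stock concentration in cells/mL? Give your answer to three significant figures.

Step 1: 1.5 mL brought to 22.5 mL → factor 22.5/1.5 = 15
Step 2: 1 mL + 19 mL = 20 mL total → factor 20/1 = 20
Step 3: 25 μL brought to 200 μL → factor 200/25 = 8
Step 4: 60 μL brought to 0.96 mL → factor 960/60 = 16
Overall dilution factor = 15 × 20 × 8 × 16 = 38400
Stock = 1.30 × 10^3 cells/mL × 38400 = 4.99 × 10^7 cells/mL

4.99 × 10^7 cells/mL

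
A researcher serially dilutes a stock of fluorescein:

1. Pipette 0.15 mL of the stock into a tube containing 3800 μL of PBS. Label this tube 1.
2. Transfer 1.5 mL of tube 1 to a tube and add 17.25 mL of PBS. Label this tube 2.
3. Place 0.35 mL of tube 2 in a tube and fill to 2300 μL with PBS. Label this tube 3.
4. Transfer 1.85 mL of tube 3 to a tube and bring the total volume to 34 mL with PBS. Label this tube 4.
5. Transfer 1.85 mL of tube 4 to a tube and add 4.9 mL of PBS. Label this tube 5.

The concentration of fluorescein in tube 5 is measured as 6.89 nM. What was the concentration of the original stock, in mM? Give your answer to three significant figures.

Step 1: 0.15 mL + 3800 μL = 3.95 mL total → factor 3.95/0.15 = 26.333
Step 2: 1.5 mL + 17.25 mL = 18.75 mL total → factor 18.75/1.5 = 12.5
Step 3: 0.35 mL brought to 2300 μL → factor 2.3/0.35 = 6.5714
Step 4: 1.85 mL brought to 34 mL → factor 34/1.85 = 18.378
Step 5: 1.85 mL + 4.9 mL = 6.75 mL total → factor 6.75/1.85 = 3.6486
Overall dilution factor = 26.333 × 12.5 × 6.5714 × 18.378 × 3.6486 = 1.4505 × 10^5
Stock = 6.89 nM × 1.4505 × 10^5 = 9.994 × 10^5 nM = 0.999 mM

0.999 mM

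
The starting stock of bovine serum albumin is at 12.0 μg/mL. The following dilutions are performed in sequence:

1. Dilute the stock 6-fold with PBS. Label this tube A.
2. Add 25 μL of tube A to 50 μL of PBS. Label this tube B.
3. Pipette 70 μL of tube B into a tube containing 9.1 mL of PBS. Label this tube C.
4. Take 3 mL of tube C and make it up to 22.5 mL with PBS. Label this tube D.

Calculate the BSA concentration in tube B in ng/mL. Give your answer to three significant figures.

667 ng/mL

Step 1: 6-fold → factor 6
Step 2: 25 μL + 50 μL = 75 μL total → factor 75/25 = 3
Dilution factor through tube B = 6 × 3 = 18
[tube B] = 12.0 μg/mL / 18 = 0.6667 μg/mL = 667 ng/mL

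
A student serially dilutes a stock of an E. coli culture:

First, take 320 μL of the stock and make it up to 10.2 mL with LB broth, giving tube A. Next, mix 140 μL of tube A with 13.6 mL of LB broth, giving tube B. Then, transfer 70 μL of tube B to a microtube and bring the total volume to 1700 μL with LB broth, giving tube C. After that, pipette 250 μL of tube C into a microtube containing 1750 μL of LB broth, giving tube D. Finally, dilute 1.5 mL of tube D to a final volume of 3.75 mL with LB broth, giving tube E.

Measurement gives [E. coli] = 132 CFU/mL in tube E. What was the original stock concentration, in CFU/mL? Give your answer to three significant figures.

Step 1: 320 μL brought to 10.2 mL → factor 10200/320 = 31.875
Step 2: 140 μL + 13.6 mL = 13740 μL total → factor 13740/140 = 98.143
Step 3: 70 μL brought to 1700 μL → factor 1700/70 = 24.286
Step 4: 250 μL + 1750 μL = 2000 μL total → factor 2000/250 = 8
Step 5: 1.5 mL brought to 3.75 mL → factor 3.75/1.5 = 2.5
Overall dilution factor = 31.875 × 98.143 × 24.286 × 8 × 2.5 = 1.5195 × 10^6
Stock = 132 CFU/mL × 1.5195 × 10^6 = 2.01 × 10^8 CFU/mL

2.01 × 10^8 CFU/mL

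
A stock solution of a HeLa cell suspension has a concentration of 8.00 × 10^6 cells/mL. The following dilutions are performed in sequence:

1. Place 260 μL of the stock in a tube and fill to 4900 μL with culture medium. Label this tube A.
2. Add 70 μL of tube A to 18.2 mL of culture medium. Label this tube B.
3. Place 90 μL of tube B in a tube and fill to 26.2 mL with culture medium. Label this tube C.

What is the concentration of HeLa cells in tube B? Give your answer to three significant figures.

Step 1: 260 μL brought to 4900 μL → factor 4900/260 = 18.846
Step 2: 70 μL + 18.2 mL = 18270 μL total → factor 18270/70 = 261
Dilution factor through tube B = 18.846 × 261 = 4918.8
[tube B] = 8.00 × 10^6 cells/mL / 4918.8 = 1.63 × 10^3 cells/mL

1.63 × 10^3 cells/mL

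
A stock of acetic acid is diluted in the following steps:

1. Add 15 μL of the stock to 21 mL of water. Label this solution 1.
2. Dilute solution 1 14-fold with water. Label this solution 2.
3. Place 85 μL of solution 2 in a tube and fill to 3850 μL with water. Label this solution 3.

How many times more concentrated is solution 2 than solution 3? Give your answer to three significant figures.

45.3

Step 1: 15 μL + 21 mL = 21015 μL total → factor 21015/15 = 1401
Step 2: 14-fold → factor 14
Step 3: 85 μL brought to 3850 μL → factor 3850/85 = 45.294
Dilution factor to solution 2 = 19614; to solution 3 = 8.884 × 10^5
[solution 2]/[solution 3] = (factor to solution 3)/(factor to solution 2) = 8.884 × 10^5/19614 = 45.3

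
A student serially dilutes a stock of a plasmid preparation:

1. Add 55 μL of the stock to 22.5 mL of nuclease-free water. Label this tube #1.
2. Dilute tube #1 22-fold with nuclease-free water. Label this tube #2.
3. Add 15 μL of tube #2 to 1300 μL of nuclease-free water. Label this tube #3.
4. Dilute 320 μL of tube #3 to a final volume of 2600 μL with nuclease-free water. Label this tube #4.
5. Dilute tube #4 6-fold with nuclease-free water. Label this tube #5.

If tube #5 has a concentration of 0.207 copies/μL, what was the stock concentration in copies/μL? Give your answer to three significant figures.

7.98 × 10^6 copies/μL

Step 1: 55 μL + 22.5 mL = 22555 μL total → factor 22555/55 = 410.09
Step 2: 22-fold → factor 22
Step 3: 15 μL + 1300 μL = 1315 μL total → factor 1315/15 = 87.667
Step 4: 320 μL brought to 2600 μL → factor 2600/320 = 8.125
Step 5: 6-fold → factor 6
Overall dilution factor = 410.09 × 22 × 87.667 × 8.125 × 6 = 3.8558 × 10^7
Stock = 0.207 copies/μL × 3.8558 × 10^7 = 7.98 × 10^6 copies/μL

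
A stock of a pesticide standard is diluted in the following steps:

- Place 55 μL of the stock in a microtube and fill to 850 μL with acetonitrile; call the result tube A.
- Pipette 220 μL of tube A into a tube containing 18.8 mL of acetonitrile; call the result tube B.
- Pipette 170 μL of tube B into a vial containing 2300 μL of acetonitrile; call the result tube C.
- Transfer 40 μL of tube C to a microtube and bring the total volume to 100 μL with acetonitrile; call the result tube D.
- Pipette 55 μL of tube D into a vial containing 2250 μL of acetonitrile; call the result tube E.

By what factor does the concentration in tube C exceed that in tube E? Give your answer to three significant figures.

Step 1: 55 μL brought to 850 μL → factor 850/55 = 15.455
Step 2: 220 μL + 18.8 mL = 19020 μL total → factor 19020/220 = 86.455
Step 3: 170 μL + 2300 μL = 2470 μL total → factor 2470/170 = 14.529
Step 4: 40 μL brought to 100 μL → factor 100/40 = 2.5
Step 5: 55 μL + 2250 μL = 2305 μL total → factor 2305/55 = 41.909
Dilution factor to tube C = 19413; to tube E = 2.034 × 10^6
[tube C]/[tube E] = (factor to tube E)/(factor to tube C) = 2.034 × 10^6/19413 = 105

105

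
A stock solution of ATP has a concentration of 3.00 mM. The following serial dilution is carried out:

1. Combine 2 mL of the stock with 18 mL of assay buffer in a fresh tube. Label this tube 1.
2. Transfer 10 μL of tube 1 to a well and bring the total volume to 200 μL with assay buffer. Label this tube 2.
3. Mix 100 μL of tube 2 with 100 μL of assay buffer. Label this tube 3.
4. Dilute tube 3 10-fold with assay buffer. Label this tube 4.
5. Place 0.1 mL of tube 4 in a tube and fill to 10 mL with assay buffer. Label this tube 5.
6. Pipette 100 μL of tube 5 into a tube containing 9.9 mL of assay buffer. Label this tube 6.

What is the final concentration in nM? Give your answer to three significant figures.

0.0750 nM

Step 1: 2 mL + 18 mL = 20 mL total → factor 20/2 = 10
Step 2: 10 μL brought to 200 μL → factor 200/10 = 20
Step 3: 100 μL + 100 μL = 200 μL total → factor 200/100 = 2
Step 4: 10-fold → factor 10
Step 5: 0.1 mL brought to 10 mL → factor 10/0.1 = 100
Step 6: 100 μL + 9.9 mL = 10000 μL total → factor 10000/100 = 100
Overall dilution factor = 10 × 20 × 2 × 10 × 100 × 100 = 4 × 10^7
Final = 3.00 mM / 4 × 10^7 = 7.500 × 10^-8 mM = 0.0750 nM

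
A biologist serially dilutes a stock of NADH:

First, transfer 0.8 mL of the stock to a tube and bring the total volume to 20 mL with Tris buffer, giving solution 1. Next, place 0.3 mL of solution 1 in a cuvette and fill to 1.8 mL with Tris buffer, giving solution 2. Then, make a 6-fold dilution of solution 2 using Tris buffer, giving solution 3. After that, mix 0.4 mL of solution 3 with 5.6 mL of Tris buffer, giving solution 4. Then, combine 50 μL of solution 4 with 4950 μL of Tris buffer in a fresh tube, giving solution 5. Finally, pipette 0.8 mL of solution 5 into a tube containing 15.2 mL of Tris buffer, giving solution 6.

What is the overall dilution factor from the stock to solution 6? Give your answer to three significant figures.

Step 1: 0.8 mL brought to 20 mL → factor 20/0.8 = 25
Step 2: 0.3 mL brought to 1.8 mL → factor 1.8/0.3 = 6
Step 3: 6-fold → factor 6
Step 4: 0.4 mL + 5.6 mL = 6 mL total → factor 6/0.4 = 15
Step 5: 50 μL + 4950 μL = 5000 μL total → factor 5000/50 = 100
Step 6: 0.8 mL + 15.2 mL = 16 mL total → factor 16/0.8 = 20
Overall dilution factor = 25 × 6 × 6 × 15 × 100 × 20 = 2.7 × 10^7

2.70 × 10^7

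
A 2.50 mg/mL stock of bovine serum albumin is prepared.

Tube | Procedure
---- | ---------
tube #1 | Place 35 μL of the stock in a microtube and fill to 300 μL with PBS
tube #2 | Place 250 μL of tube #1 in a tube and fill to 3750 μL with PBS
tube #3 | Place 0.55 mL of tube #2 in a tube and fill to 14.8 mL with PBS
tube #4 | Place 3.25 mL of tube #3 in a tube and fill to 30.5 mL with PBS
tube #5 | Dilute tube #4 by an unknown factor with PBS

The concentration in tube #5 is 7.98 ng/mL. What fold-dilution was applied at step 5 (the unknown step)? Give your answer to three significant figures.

9.65-fold

Step 1: 35 μL brought to 300 μL → factor 300/35 = 8.5714
Step 2: 250 μL brought to 3750 μL → factor 3750/250 = 15
Step 3: 0.55 mL brought to 14.8 mL → factor 14.8/0.55 = 26.909
Step 4: 3.25 mL brought to 30.5 mL → factor 30.5/3.25 = 9.3846
Step 5: unknown factor x
Product of known-step factors = 32468
Overall factor = 2.50 mg/mL / (7.98 ng/mL) = 3.1328 × 10^5
x = 3.1328 × 10^5 / 32468 = 9.65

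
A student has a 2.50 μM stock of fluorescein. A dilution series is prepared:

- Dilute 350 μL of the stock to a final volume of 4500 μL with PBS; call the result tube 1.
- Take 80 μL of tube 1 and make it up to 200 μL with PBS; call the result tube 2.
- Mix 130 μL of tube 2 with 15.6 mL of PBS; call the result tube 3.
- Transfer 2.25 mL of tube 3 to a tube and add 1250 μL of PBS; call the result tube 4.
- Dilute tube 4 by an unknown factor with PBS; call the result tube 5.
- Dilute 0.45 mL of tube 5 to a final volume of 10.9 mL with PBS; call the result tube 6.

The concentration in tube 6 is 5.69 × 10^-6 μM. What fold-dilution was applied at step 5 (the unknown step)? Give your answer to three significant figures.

3.00-fold

Step 1: 350 μL brought to 4500 μL → factor 4500/350 = 12.857
Step 2: 80 μL brought to 200 μL → factor 200/80 = 2.5
Step 3: 130 μL + 15.6 mL = 15730 μL total → factor 15730/130 = 121
Step 4: 2.25 mL + 1250 μL = 3.5 mL total → factor 3.5/2.25 = 1.5556
Step 5: unknown factor x
Step 6: 0.45 mL brought to 10.9 mL → factor 10.9/0.45 = 24.222
Product of known-step factors = 1.4654 × 10^5
Overall factor = 2.50 μM / (5.69 × 10^-6 μM) = 4.3937 × 10^5
x = 4.3937 × 10^5 / 1.4654 × 10^5 = 3.00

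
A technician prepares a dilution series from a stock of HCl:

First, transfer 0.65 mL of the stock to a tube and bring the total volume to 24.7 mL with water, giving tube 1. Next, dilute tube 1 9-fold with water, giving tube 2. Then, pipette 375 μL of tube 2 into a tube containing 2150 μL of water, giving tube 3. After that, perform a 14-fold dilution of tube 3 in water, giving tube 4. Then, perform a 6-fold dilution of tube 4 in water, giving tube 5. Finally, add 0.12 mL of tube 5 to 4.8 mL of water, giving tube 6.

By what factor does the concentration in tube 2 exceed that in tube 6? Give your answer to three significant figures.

2.32 × 10^4

Step 1: 0.65 mL brought to 24.7 mL → factor 24.7/0.65 = 38
Step 2: 9-fold → factor 9
Step 3: 375 μL + 2150 μL = 2525 μL total → factor 2525/375 = 6.7333
Step 4: 14-fold → factor 14
Step 5: 6-fold → factor 6
Step 6: 0.12 mL + 4.8 mL = 4.92 mL total → factor 4.92/0.12 = 41
Dilution factor to tube 2 = 342; to tube 6 = 7.9308 × 10^6
[tube 2]/[tube 6] = (factor to tube 6)/(factor to tube 2) = 7.9308 × 10^6/342 = 2.32 × 10^4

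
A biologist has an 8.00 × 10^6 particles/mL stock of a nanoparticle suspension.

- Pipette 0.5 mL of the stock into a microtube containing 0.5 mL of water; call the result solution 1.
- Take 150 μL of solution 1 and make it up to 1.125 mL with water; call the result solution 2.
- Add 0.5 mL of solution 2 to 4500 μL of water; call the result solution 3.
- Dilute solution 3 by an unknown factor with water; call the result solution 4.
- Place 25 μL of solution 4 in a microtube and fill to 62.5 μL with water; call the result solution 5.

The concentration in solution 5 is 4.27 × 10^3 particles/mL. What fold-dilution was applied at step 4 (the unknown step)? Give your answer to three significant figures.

Step 1: 0.5 mL + 0.5 mL = 1 mL total → factor 1/0.5 = 2
Step 2: 150 μL brought to 1.125 mL → factor 1125/150 = 7.5
Step 3: 0.5 mL + 4500 μL = 5 mL total → factor 5/0.5 = 10
Step 4: unknown factor x
Step 5: 25 μL brought to 62.5 μL → factor 62.5/25 = 2.5
Product of known-step factors = 375
Overall factor = 8.00 × 10^6 particles/mL / (4.27 × 10^3 particles/mL) = 1873.5
x = 1873.5 / 375 = 5.00

5.00-fold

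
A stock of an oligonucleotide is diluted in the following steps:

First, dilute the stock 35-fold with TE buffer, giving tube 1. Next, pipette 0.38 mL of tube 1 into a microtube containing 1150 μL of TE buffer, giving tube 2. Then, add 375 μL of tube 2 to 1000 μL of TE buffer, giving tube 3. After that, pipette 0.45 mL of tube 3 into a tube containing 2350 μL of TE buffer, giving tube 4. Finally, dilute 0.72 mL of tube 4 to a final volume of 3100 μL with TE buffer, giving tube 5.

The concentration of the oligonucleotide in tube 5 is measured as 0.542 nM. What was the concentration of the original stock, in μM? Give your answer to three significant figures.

Step 1: 35-fold → factor 35
Step 2: 0.38 mL + 1150 μL = 1.53 mL total → factor 1.53/0.38 = 4.0263
Step 3: 375 μL + 1000 μL = 1375 μL total → factor 1375/375 = 3.6667
Step 4: 0.45 mL + 2350 μL = 2.8 mL total → factor 2.8/0.45 = 6.2222
Step 5: 0.72 mL brought to 3100 μL → factor 3.1/0.72 = 4.3056
Overall dilution factor = 35 × 4.0263 × 3.6667 × 6.2222 × 4.3056 = 13843
Stock = 0.542 nM × 13843 = 7503 nM = 7.50 μM

7.50 μM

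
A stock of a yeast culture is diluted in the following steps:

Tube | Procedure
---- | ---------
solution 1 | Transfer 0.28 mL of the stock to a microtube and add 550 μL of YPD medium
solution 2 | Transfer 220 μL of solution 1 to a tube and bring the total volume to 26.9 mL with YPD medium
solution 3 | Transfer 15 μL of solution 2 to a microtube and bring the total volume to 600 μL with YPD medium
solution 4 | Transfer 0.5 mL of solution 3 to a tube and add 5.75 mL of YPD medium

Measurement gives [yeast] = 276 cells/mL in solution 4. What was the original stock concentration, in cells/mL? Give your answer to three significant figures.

5.00 × 10^7 cells/mL

Step 1: 0.28 mL + 550 μL = 0.83 mL total → factor 0.83/0.28 = 2.9643
Step 2: 220 μL brought to 26.9 mL → factor 26900/220 = 122.27
Step 3: 15 μL brought to 600 μL → factor 600/15 = 40
Step 4: 0.5 mL + 5.75 mL = 6.25 mL total → factor 6.25/0.5 = 12.5
Overall dilution factor = 2.9643 × 122.27 × 40 × 12.5 = 1.8123 × 10^5
Stock = 276 cells/mL × 1.8123 × 10^5 = 5.00 × 10^7 cells/mL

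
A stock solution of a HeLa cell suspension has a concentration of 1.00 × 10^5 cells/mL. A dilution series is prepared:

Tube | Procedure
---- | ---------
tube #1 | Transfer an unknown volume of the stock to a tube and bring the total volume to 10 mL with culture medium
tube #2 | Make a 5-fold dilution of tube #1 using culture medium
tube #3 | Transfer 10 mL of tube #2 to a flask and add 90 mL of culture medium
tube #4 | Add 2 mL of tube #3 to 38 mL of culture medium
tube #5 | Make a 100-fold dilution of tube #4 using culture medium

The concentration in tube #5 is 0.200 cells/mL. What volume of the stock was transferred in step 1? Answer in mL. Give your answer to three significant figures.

2.00 mL

Step 1: v brought to 10 mL → factor = 10 mL/v
Step 2: 5-fold → factor 5
Step 3: 10 mL + 90 mL = 100 mL total → factor 100/10 = 10
Step 4: 2 mL + 38 mL = 40 mL total → factor 40/2 = 20
Step 5: 100-fold → factor 100
Product of known-step factors = 1 × 10^5
Overall factor = 1.00 × 10^5 cells/mL / (0.200 cells/mL) = 5 × 10^5
Step-1 factor = 5 × 10^5 / 1 × 10^5 = 5
v = 10 mL / 5 = 2.00 mL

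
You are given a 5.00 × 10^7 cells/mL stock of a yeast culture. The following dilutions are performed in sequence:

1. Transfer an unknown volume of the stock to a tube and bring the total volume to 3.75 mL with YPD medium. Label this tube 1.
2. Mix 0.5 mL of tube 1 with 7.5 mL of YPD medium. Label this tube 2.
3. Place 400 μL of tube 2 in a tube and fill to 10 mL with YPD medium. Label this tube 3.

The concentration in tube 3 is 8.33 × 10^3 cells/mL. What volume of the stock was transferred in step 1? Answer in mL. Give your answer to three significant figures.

Step 1: v brought to 3.75 mL → factor = 3.75 mL/v
Step 2: 0.5 mL + 7.5 mL = 8 mL total → factor 8/0.5 = 16
Step 3: 400 μL brought to 10 mL → factor 10000/400 = 25
Product of known-step factors = 400
Overall factor = 5.00 × 10^7 cells/mL / (8.33 × 10^3 cells/mL) = 6002.4
Step-1 factor = 6002.4 / 400 = 15.006
v = 3.75 mL / 15.006 = 0.250 mL

0.250 mL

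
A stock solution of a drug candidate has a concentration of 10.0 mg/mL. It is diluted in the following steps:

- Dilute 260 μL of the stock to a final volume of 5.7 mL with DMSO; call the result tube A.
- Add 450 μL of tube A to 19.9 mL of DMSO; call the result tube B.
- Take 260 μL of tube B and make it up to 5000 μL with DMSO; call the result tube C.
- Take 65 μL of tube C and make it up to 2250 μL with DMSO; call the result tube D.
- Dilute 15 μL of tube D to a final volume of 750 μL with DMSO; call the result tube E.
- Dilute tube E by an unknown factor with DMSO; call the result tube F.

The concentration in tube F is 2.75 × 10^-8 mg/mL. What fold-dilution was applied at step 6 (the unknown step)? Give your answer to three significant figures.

11.0-fold

Step 1: 260 μL brought to 5.7 mL → factor 5700/260 = 21.923
Step 2: 450 μL + 19.9 mL = 20350 μL total → factor 20350/450 = 45.222
Step 3: 260 μL brought to 5000 μL → factor 5000/260 = 19.231
Step 4: 65 μL brought to 2250 μL → factor 2250/65 = 34.615
Step 5: 15 μL brought to 750 μL → factor 750/15 = 50
Step 6: unknown factor x
Product of known-step factors = 3.2998 × 10^7
Overall factor = 10.0 mg/mL / (2.75 × 10^-8 mg/mL) = 3.6364 × 10^8
x = 3.6364 × 10^8 / 3.2998 × 10^7 = 11.0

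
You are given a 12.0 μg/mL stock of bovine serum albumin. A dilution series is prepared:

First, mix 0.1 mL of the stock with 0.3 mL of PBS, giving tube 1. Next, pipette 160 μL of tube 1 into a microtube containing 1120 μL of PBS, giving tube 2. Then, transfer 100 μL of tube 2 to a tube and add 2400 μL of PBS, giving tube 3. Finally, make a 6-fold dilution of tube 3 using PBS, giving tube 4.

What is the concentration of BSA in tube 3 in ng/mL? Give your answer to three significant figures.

15.0 ng/mL

Step 1: 0.1 mL + 0.3 mL = 0.4 mL total → factor 0.4/0.1 = 4
Step 2: 160 μL + 1120 μL = 1280 μL total → factor 1280/160 = 8
Step 3: 100 μL + 2400 μL = 2500 μL total → factor 2500/100 = 25
Dilution factor through tube 3 = 4 × 8 × 25 = 800
[tube 3] = 12.0 μg/mL / 800 = 0.01500 μg/mL = 15.0 ng/mL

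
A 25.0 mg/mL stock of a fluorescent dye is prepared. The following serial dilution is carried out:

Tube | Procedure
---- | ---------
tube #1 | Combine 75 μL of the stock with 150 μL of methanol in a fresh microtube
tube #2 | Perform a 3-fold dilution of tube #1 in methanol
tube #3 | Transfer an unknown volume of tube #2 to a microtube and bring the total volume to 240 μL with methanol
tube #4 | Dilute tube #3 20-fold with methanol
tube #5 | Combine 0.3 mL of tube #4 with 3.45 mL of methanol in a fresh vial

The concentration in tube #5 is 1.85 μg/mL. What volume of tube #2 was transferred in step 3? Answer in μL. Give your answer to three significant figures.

40.0 μL

Step 1: 75 μL + 150 μL = 225 μL total → factor 225/75 = 3
Step 2: 3-fold → factor 3
Step 3: v brought to 240 μL → factor = 240 μL/v
Step 4: 20-fold → factor 20
Step 5: 0.3 mL + 3.45 mL = 3.75 mL total → factor 3.75/0.3 = 12.5
Product of known-step factors = 2250
Overall factor = 25.0 mg/mL / (1.85 μg/mL) = 13514
Step-3 factor = 13514 / 2250 = 6.006
v = 240 μL / 6.006 = 40.0 μL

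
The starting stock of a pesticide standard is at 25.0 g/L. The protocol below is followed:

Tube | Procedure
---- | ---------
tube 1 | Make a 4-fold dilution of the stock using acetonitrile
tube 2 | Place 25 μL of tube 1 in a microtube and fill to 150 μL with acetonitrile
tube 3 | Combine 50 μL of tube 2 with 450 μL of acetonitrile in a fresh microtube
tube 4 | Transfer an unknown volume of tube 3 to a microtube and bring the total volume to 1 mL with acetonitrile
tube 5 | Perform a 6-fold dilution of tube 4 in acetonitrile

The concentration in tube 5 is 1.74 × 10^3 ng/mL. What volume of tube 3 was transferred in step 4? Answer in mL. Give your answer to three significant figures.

Step 1: 4-fold → factor 4
Step 2: 25 μL brought to 150 μL → factor 150/25 = 6
Step 3: 50 μL + 450 μL = 500 μL total → factor 500/50 = 10
Step 4: v brought to 1 mL → factor = 1 mL/v
Step 5: 6-fold → factor 6
Product of known-step factors = 1440
Overall factor = 25.0 g/L / (1.74 × 10^3 ng/mL) = 14368
Step-4 factor = 14368 / 1440 = 9.9777
v = 1 mL / 9.9777 = 0.100 mL

0.100 mL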